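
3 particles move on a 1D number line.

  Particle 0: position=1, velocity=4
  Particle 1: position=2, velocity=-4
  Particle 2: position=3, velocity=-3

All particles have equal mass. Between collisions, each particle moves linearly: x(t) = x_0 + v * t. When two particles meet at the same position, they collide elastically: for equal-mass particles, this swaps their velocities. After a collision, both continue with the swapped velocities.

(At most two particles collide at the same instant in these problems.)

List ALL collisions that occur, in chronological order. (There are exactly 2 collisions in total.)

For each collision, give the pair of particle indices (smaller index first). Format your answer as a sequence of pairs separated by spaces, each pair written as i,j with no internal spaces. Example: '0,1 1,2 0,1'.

Answer: 0,1 1,2

Derivation:
Collision at t=1/8: particles 0 and 1 swap velocities; positions: p0=3/2 p1=3/2 p2=21/8; velocities now: v0=-4 v1=4 v2=-3
Collision at t=2/7: particles 1 and 2 swap velocities; positions: p0=6/7 p1=15/7 p2=15/7; velocities now: v0=-4 v1=-3 v2=4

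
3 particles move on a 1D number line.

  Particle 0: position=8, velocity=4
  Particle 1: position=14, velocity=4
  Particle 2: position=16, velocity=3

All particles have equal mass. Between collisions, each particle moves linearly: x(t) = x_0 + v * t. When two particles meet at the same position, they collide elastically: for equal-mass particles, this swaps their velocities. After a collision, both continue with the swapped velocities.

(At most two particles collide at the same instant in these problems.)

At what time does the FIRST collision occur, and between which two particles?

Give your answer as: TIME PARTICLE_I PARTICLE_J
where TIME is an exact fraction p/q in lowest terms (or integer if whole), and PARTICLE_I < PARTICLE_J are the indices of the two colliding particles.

Pair (0,1): pos 8,14 vel 4,4 -> not approaching (rel speed 0 <= 0)
Pair (1,2): pos 14,16 vel 4,3 -> gap=2, closing at 1/unit, collide at t=2
Earliest collision: t=2 between 1 and 2

Answer: 2 1 2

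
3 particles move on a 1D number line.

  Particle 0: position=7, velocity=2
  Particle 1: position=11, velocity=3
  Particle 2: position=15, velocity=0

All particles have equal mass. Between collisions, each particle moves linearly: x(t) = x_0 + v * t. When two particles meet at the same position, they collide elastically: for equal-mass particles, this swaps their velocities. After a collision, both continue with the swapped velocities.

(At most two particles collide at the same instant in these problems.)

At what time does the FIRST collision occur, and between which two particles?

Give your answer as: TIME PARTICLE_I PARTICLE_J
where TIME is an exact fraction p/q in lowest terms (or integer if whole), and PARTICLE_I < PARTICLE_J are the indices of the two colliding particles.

Pair (0,1): pos 7,11 vel 2,3 -> not approaching (rel speed -1 <= 0)
Pair (1,2): pos 11,15 vel 3,0 -> gap=4, closing at 3/unit, collide at t=4/3
Earliest collision: t=4/3 between 1 and 2

Answer: 4/3 1 2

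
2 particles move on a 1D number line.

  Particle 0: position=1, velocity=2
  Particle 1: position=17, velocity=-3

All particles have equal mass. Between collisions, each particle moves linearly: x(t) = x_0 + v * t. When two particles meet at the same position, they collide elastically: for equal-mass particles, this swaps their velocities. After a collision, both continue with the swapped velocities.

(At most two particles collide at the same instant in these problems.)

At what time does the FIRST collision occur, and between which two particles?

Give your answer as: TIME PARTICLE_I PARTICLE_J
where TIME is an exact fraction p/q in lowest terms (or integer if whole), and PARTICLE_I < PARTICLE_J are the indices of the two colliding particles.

Answer: 16/5 0 1

Derivation:
Pair (0,1): pos 1,17 vel 2,-3 -> gap=16, closing at 5/unit, collide at t=16/5
Earliest collision: t=16/5 between 0 and 1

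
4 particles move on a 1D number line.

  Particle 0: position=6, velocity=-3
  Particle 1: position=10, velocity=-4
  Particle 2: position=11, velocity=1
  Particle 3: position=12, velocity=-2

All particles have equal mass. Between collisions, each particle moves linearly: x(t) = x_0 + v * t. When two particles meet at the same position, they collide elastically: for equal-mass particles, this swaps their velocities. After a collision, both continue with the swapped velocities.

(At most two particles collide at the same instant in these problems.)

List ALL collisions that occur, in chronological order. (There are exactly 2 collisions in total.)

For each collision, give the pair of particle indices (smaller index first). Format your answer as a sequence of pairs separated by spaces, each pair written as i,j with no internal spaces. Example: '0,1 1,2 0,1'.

Collision at t=1/3: particles 2 and 3 swap velocities; positions: p0=5 p1=26/3 p2=34/3 p3=34/3; velocities now: v0=-3 v1=-4 v2=-2 v3=1
Collision at t=4: particles 0 and 1 swap velocities; positions: p0=-6 p1=-6 p2=4 p3=15; velocities now: v0=-4 v1=-3 v2=-2 v3=1

Answer: 2,3 0,1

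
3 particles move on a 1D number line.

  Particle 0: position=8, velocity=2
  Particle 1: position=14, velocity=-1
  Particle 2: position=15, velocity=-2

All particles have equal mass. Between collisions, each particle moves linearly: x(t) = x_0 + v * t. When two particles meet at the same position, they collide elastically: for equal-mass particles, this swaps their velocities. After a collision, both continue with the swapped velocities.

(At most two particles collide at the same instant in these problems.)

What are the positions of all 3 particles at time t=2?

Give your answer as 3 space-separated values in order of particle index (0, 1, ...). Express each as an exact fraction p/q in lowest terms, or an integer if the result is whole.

Answer: 11 12 12

Derivation:
Collision at t=1: particles 1 and 2 swap velocities; positions: p0=10 p1=13 p2=13; velocities now: v0=2 v1=-2 v2=-1
Collision at t=7/4: particles 0 and 1 swap velocities; positions: p0=23/2 p1=23/2 p2=49/4; velocities now: v0=-2 v1=2 v2=-1
Collision at t=2: particles 1 and 2 swap velocities; positions: p0=11 p1=12 p2=12; velocities now: v0=-2 v1=-1 v2=2
Advance to t=2 (no further collisions before then); velocities: v0=-2 v1=-1 v2=2; positions = 11 12 12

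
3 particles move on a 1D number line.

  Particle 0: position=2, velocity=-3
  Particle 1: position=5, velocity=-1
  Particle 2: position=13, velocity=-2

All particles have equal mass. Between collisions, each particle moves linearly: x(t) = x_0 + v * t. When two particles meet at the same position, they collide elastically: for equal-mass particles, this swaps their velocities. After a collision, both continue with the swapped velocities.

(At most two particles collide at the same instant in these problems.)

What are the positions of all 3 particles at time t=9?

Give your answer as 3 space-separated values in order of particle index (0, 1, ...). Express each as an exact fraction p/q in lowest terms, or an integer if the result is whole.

Answer: -25 -5 -4

Derivation:
Collision at t=8: particles 1 and 2 swap velocities; positions: p0=-22 p1=-3 p2=-3; velocities now: v0=-3 v1=-2 v2=-1
Advance to t=9 (no further collisions before then); velocities: v0=-3 v1=-2 v2=-1; positions = -25 -5 -4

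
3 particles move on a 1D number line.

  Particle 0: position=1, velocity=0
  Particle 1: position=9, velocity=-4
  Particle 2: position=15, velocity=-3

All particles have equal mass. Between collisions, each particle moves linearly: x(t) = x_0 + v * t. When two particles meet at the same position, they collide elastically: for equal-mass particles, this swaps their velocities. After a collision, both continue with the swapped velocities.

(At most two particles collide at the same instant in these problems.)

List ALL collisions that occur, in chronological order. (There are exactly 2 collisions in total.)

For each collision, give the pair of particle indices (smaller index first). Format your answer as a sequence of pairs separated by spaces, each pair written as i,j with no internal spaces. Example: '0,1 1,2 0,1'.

Answer: 0,1 1,2

Derivation:
Collision at t=2: particles 0 and 1 swap velocities; positions: p0=1 p1=1 p2=9; velocities now: v0=-4 v1=0 v2=-3
Collision at t=14/3: particles 1 and 2 swap velocities; positions: p0=-29/3 p1=1 p2=1; velocities now: v0=-4 v1=-3 v2=0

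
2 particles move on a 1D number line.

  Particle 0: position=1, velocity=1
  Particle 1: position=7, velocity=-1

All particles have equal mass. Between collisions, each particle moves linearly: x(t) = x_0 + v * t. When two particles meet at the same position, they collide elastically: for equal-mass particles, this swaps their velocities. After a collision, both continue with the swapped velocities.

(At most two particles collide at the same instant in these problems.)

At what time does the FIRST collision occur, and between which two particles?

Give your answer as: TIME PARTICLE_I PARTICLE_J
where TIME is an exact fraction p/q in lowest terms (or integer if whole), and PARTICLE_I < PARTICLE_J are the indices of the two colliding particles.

Pair (0,1): pos 1,7 vel 1,-1 -> gap=6, closing at 2/unit, collide at t=3
Earliest collision: t=3 between 0 and 1

Answer: 3 0 1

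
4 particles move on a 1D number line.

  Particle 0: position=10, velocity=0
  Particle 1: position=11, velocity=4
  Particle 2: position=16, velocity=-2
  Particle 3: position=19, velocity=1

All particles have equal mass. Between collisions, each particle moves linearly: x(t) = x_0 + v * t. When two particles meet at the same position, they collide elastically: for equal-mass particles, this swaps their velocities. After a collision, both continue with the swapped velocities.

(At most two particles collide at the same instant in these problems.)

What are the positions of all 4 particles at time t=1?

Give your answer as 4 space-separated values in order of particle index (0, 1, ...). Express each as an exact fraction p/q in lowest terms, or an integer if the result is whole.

Answer: 10 14 15 20

Derivation:
Collision at t=5/6: particles 1 and 2 swap velocities; positions: p0=10 p1=43/3 p2=43/3 p3=119/6; velocities now: v0=0 v1=-2 v2=4 v3=1
Advance to t=1 (no further collisions before then); velocities: v0=0 v1=-2 v2=4 v3=1; positions = 10 14 15 20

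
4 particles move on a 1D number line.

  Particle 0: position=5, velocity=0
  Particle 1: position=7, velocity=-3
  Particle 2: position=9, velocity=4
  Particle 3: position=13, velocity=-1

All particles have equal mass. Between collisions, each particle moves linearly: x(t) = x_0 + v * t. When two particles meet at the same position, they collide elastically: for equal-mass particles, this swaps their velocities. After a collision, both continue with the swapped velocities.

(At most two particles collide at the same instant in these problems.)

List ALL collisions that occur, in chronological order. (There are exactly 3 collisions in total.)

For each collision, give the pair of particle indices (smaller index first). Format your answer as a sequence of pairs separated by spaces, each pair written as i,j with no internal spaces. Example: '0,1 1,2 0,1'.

Collision at t=2/3: particles 0 and 1 swap velocities; positions: p0=5 p1=5 p2=35/3 p3=37/3; velocities now: v0=-3 v1=0 v2=4 v3=-1
Collision at t=4/5: particles 2 and 3 swap velocities; positions: p0=23/5 p1=5 p2=61/5 p3=61/5; velocities now: v0=-3 v1=0 v2=-1 v3=4
Collision at t=8: particles 1 and 2 swap velocities; positions: p0=-17 p1=5 p2=5 p3=41; velocities now: v0=-3 v1=-1 v2=0 v3=4

Answer: 0,1 2,3 1,2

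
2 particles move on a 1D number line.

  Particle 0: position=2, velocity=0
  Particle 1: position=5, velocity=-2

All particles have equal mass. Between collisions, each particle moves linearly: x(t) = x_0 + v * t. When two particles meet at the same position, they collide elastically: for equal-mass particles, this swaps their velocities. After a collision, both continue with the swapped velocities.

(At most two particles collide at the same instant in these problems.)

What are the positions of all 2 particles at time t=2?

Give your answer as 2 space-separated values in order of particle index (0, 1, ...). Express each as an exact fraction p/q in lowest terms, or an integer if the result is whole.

Collision at t=3/2: particles 0 and 1 swap velocities; positions: p0=2 p1=2; velocities now: v0=-2 v1=0
Advance to t=2 (no further collisions before then); velocities: v0=-2 v1=0; positions = 1 2

Answer: 1 2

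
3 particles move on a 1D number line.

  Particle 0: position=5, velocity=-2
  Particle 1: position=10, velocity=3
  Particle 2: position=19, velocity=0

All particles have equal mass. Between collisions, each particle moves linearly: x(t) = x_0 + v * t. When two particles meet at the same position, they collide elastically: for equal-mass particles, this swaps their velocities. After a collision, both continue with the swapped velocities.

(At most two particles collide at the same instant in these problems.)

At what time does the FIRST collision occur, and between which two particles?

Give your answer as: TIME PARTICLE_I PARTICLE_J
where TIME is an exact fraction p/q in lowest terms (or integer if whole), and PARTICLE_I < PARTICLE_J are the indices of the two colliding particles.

Pair (0,1): pos 5,10 vel -2,3 -> not approaching (rel speed -5 <= 0)
Pair (1,2): pos 10,19 vel 3,0 -> gap=9, closing at 3/unit, collide at t=3
Earliest collision: t=3 between 1 and 2

Answer: 3 1 2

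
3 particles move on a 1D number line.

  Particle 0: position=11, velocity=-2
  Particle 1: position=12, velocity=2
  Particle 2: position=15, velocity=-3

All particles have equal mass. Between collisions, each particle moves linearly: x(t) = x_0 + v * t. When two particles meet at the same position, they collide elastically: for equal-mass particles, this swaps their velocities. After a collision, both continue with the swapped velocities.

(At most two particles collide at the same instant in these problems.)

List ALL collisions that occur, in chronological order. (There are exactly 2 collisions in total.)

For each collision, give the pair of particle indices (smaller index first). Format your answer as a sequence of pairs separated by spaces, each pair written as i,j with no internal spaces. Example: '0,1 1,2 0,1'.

Collision at t=3/5: particles 1 and 2 swap velocities; positions: p0=49/5 p1=66/5 p2=66/5; velocities now: v0=-2 v1=-3 v2=2
Collision at t=4: particles 0 and 1 swap velocities; positions: p0=3 p1=3 p2=20; velocities now: v0=-3 v1=-2 v2=2

Answer: 1,2 0,1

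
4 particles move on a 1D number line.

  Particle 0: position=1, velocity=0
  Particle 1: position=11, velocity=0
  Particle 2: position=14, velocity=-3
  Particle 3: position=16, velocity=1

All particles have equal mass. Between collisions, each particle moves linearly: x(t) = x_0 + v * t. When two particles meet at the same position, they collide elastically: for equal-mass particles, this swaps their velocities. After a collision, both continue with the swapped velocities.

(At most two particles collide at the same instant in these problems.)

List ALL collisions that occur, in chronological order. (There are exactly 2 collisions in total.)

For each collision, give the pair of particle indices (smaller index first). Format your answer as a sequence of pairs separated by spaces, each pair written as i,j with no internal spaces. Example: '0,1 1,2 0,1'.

Collision at t=1: particles 1 and 2 swap velocities; positions: p0=1 p1=11 p2=11 p3=17; velocities now: v0=0 v1=-3 v2=0 v3=1
Collision at t=13/3: particles 0 and 1 swap velocities; positions: p0=1 p1=1 p2=11 p3=61/3; velocities now: v0=-3 v1=0 v2=0 v3=1

Answer: 1,2 0,1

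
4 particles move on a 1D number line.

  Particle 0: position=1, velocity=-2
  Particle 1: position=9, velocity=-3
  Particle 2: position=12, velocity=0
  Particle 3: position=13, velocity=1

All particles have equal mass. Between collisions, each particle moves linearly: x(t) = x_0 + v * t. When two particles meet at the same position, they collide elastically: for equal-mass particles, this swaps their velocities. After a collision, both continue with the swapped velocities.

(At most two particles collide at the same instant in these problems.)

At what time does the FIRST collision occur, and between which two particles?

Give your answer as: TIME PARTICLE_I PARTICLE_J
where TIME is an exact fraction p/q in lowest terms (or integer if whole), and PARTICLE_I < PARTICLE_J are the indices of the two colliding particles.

Pair (0,1): pos 1,9 vel -2,-3 -> gap=8, closing at 1/unit, collide at t=8
Pair (1,2): pos 9,12 vel -3,0 -> not approaching (rel speed -3 <= 0)
Pair (2,3): pos 12,13 vel 0,1 -> not approaching (rel speed -1 <= 0)
Earliest collision: t=8 between 0 and 1

Answer: 8 0 1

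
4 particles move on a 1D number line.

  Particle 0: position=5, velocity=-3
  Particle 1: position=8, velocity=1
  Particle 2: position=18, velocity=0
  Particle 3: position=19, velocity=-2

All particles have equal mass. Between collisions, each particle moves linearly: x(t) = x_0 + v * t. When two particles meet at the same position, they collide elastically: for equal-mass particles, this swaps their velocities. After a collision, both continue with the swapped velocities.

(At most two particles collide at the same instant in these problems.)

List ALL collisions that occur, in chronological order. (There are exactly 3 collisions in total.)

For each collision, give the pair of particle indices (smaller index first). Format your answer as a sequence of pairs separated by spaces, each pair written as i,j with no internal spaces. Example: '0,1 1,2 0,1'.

Collision at t=1/2: particles 2 and 3 swap velocities; positions: p0=7/2 p1=17/2 p2=18 p3=18; velocities now: v0=-3 v1=1 v2=-2 v3=0
Collision at t=11/3: particles 1 and 2 swap velocities; positions: p0=-6 p1=35/3 p2=35/3 p3=18; velocities now: v0=-3 v1=-2 v2=1 v3=0
Collision at t=10: particles 2 and 3 swap velocities; positions: p0=-25 p1=-1 p2=18 p3=18; velocities now: v0=-3 v1=-2 v2=0 v3=1

Answer: 2,3 1,2 2,3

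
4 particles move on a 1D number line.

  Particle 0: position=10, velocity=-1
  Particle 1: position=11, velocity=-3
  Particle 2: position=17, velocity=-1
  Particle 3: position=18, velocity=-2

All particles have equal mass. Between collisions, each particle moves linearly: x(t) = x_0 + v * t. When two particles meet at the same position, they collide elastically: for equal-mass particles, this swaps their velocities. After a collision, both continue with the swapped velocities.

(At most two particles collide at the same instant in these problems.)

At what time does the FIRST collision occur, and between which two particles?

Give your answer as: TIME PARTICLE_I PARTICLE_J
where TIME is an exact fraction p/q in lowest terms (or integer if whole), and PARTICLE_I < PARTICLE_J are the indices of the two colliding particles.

Answer: 1/2 0 1

Derivation:
Pair (0,1): pos 10,11 vel -1,-3 -> gap=1, closing at 2/unit, collide at t=1/2
Pair (1,2): pos 11,17 vel -3,-1 -> not approaching (rel speed -2 <= 0)
Pair (2,3): pos 17,18 vel -1,-2 -> gap=1, closing at 1/unit, collide at t=1
Earliest collision: t=1/2 between 0 and 1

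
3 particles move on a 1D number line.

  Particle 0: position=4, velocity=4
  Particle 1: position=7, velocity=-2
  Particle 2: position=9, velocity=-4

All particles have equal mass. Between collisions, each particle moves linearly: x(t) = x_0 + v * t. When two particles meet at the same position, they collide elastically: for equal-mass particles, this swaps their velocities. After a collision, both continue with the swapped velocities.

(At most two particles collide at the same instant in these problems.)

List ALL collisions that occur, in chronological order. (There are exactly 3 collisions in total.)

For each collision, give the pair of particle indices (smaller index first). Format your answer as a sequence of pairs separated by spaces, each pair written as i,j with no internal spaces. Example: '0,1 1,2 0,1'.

Answer: 0,1 1,2 0,1

Derivation:
Collision at t=1/2: particles 0 and 1 swap velocities; positions: p0=6 p1=6 p2=7; velocities now: v0=-2 v1=4 v2=-4
Collision at t=5/8: particles 1 and 2 swap velocities; positions: p0=23/4 p1=13/2 p2=13/2; velocities now: v0=-2 v1=-4 v2=4
Collision at t=1: particles 0 and 1 swap velocities; positions: p0=5 p1=5 p2=8; velocities now: v0=-4 v1=-2 v2=4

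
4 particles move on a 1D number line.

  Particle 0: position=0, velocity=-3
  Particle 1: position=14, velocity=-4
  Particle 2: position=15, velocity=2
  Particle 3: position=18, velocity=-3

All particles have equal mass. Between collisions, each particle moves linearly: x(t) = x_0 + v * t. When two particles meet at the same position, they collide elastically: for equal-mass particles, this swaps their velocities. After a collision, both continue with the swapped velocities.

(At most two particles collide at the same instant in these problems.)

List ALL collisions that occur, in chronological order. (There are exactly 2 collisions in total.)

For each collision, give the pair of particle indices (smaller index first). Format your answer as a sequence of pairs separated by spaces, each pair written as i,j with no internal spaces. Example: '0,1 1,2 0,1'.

Collision at t=3/5: particles 2 and 3 swap velocities; positions: p0=-9/5 p1=58/5 p2=81/5 p3=81/5; velocities now: v0=-3 v1=-4 v2=-3 v3=2
Collision at t=14: particles 0 and 1 swap velocities; positions: p0=-42 p1=-42 p2=-24 p3=43; velocities now: v0=-4 v1=-3 v2=-3 v3=2

Answer: 2,3 0,1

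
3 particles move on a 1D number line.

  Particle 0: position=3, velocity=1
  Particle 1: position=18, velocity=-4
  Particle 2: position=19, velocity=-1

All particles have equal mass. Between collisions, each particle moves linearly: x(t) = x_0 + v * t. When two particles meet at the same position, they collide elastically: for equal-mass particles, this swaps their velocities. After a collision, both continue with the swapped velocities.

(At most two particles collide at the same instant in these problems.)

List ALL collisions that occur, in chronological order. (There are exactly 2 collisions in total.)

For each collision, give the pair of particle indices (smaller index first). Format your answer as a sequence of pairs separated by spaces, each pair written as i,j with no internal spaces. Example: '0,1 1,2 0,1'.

Collision at t=3: particles 0 and 1 swap velocities; positions: p0=6 p1=6 p2=16; velocities now: v0=-4 v1=1 v2=-1
Collision at t=8: particles 1 and 2 swap velocities; positions: p0=-14 p1=11 p2=11; velocities now: v0=-4 v1=-1 v2=1

Answer: 0,1 1,2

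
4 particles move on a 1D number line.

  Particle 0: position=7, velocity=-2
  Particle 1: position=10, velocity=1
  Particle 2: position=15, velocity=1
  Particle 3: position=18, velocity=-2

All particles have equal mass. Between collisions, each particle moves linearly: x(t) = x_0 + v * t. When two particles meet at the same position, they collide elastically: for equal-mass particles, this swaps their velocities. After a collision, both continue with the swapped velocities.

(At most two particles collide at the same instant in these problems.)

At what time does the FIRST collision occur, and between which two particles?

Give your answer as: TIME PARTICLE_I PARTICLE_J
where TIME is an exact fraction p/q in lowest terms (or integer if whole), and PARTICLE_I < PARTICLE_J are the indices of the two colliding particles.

Pair (0,1): pos 7,10 vel -2,1 -> not approaching (rel speed -3 <= 0)
Pair (1,2): pos 10,15 vel 1,1 -> not approaching (rel speed 0 <= 0)
Pair (2,3): pos 15,18 vel 1,-2 -> gap=3, closing at 3/unit, collide at t=1
Earliest collision: t=1 between 2 and 3

Answer: 1 2 3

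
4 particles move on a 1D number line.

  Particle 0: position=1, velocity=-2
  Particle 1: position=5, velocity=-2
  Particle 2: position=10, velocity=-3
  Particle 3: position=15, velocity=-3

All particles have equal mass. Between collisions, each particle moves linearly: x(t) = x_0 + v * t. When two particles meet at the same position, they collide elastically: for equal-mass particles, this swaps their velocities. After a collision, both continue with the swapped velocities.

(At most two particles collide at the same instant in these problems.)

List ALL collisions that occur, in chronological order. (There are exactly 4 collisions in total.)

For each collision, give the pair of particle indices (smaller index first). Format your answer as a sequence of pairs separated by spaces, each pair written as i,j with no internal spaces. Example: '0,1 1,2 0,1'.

Answer: 1,2 0,1 2,3 1,2

Derivation:
Collision at t=5: particles 1 and 2 swap velocities; positions: p0=-9 p1=-5 p2=-5 p3=0; velocities now: v0=-2 v1=-3 v2=-2 v3=-3
Collision at t=9: particles 0 and 1 swap velocities; positions: p0=-17 p1=-17 p2=-13 p3=-12; velocities now: v0=-3 v1=-2 v2=-2 v3=-3
Collision at t=10: particles 2 and 3 swap velocities; positions: p0=-20 p1=-19 p2=-15 p3=-15; velocities now: v0=-3 v1=-2 v2=-3 v3=-2
Collision at t=14: particles 1 and 2 swap velocities; positions: p0=-32 p1=-27 p2=-27 p3=-23; velocities now: v0=-3 v1=-3 v2=-2 v3=-2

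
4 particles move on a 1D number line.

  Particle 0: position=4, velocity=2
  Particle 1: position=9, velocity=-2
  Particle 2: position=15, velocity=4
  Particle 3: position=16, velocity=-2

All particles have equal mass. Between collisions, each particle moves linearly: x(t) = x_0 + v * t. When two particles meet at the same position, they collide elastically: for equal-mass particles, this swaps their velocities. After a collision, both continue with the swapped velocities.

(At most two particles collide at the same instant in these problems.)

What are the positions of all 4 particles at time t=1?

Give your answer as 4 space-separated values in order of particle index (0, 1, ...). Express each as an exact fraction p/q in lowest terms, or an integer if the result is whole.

Collision at t=1/6: particles 2 and 3 swap velocities; positions: p0=13/3 p1=26/3 p2=47/3 p3=47/3; velocities now: v0=2 v1=-2 v2=-2 v3=4
Advance to t=1 (no further collisions before then); velocities: v0=2 v1=-2 v2=-2 v3=4; positions = 6 7 14 19

Answer: 6 7 14 19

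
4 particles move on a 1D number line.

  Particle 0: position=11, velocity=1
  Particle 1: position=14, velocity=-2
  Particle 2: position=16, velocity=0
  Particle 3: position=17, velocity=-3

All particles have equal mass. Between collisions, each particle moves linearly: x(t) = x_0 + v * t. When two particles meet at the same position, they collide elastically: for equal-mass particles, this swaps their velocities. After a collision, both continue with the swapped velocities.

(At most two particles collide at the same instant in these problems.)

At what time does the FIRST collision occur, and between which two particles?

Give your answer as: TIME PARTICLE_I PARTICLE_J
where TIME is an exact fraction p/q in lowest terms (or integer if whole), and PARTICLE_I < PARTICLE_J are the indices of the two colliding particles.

Pair (0,1): pos 11,14 vel 1,-2 -> gap=3, closing at 3/unit, collide at t=1
Pair (1,2): pos 14,16 vel -2,0 -> not approaching (rel speed -2 <= 0)
Pair (2,3): pos 16,17 vel 0,-3 -> gap=1, closing at 3/unit, collide at t=1/3
Earliest collision: t=1/3 between 2 and 3

Answer: 1/3 2 3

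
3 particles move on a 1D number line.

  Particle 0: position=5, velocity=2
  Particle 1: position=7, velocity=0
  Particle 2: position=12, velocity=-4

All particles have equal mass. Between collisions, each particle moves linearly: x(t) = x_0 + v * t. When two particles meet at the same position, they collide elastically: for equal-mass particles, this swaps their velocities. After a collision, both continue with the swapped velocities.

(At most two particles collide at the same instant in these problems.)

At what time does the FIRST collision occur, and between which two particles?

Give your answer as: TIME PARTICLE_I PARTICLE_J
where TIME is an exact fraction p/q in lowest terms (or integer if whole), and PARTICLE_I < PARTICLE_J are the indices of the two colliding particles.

Answer: 1 0 1

Derivation:
Pair (0,1): pos 5,7 vel 2,0 -> gap=2, closing at 2/unit, collide at t=1
Pair (1,2): pos 7,12 vel 0,-4 -> gap=5, closing at 4/unit, collide at t=5/4
Earliest collision: t=1 between 0 and 1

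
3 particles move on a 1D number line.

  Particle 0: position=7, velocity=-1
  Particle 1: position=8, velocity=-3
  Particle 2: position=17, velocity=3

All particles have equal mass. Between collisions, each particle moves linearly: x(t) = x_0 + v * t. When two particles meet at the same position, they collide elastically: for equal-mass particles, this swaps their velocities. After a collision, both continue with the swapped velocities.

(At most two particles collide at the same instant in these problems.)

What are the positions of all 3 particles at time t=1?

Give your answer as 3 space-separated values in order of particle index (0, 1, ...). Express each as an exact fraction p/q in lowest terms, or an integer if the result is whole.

Collision at t=1/2: particles 0 and 1 swap velocities; positions: p0=13/2 p1=13/2 p2=37/2; velocities now: v0=-3 v1=-1 v2=3
Advance to t=1 (no further collisions before then); velocities: v0=-3 v1=-1 v2=3; positions = 5 6 20

Answer: 5 6 20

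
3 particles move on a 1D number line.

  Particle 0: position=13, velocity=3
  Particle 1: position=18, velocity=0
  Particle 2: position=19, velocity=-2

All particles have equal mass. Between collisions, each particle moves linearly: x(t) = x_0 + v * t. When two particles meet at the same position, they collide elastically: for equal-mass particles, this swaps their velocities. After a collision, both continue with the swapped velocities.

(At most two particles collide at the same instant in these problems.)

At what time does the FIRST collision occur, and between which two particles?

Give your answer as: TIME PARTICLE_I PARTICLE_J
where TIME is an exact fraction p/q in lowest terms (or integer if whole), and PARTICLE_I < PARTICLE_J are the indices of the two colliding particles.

Answer: 1/2 1 2

Derivation:
Pair (0,1): pos 13,18 vel 3,0 -> gap=5, closing at 3/unit, collide at t=5/3
Pair (1,2): pos 18,19 vel 0,-2 -> gap=1, closing at 2/unit, collide at t=1/2
Earliest collision: t=1/2 between 1 and 2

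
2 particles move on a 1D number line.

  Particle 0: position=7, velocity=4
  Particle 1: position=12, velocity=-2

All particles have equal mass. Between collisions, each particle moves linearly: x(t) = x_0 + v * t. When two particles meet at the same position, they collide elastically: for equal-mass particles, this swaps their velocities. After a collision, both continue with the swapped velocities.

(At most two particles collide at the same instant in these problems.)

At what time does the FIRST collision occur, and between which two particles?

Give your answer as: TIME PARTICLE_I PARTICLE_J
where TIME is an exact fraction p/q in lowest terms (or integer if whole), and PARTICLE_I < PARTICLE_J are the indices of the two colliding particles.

Answer: 5/6 0 1

Derivation:
Pair (0,1): pos 7,12 vel 4,-2 -> gap=5, closing at 6/unit, collide at t=5/6
Earliest collision: t=5/6 between 0 and 1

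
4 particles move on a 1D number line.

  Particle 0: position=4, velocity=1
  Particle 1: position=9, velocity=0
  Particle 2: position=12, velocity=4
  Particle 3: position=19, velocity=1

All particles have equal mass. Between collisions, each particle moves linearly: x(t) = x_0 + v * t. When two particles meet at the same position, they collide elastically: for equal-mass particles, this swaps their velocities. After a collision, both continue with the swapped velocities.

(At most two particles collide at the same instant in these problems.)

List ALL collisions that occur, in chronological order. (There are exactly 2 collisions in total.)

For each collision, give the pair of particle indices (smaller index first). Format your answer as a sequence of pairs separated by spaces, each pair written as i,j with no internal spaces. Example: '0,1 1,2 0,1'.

Answer: 2,3 0,1

Derivation:
Collision at t=7/3: particles 2 and 3 swap velocities; positions: p0=19/3 p1=9 p2=64/3 p3=64/3; velocities now: v0=1 v1=0 v2=1 v3=4
Collision at t=5: particles 0 and 1 swap velocities; positions: p0=9 p1=9 p2=24 p3=32; velocities now: v0=0 v1=1 v2=1 v3=4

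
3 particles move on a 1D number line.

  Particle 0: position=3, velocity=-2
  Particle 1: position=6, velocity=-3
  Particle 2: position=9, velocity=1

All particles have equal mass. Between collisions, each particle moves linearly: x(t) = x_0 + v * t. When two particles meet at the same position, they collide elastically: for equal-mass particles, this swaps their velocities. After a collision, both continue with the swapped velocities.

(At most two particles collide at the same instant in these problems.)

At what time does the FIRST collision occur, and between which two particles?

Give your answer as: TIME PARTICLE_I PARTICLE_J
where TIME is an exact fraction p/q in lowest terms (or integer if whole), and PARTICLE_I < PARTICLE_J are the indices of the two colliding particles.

Pair (0,1): pos 3,6 vel -2,-3 -> gap=3, closing at 1/unit, collide at t=3
Pair (1,2): pos 6,9 vel -3,1 -> not approaching (rel speed -4 <= 0)
Earliest collision: t=3 between 0 and 1

Answer: 3 0 1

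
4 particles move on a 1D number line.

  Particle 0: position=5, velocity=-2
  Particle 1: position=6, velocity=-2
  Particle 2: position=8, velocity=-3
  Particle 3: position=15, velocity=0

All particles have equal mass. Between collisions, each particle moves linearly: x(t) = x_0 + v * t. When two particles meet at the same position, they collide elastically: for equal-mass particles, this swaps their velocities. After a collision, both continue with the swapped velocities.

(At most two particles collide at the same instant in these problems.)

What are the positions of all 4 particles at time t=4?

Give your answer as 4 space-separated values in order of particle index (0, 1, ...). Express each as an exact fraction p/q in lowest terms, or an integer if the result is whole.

Answer: -4 -3 -2 15

Derivation:
Collision at t=2: particles 1 and 2 swap velocities; positions: p0=1 p1=2 p2=2 p3=15; velocities now: v0=-2 v1=-3 v2=-2 v3=0
Collision at t=3: particles 0 and 1 swap velocities; positions: p0=-1 p1=-1 p2=0 p3=15; velocities now: v0=-3 v1=-2 v2=-2 v3=0
Advance to t=4 (no further collisions before then); velocities: v0=-3 v1=-2 v2=-2 v3=0; positions = -4 -3 -2 15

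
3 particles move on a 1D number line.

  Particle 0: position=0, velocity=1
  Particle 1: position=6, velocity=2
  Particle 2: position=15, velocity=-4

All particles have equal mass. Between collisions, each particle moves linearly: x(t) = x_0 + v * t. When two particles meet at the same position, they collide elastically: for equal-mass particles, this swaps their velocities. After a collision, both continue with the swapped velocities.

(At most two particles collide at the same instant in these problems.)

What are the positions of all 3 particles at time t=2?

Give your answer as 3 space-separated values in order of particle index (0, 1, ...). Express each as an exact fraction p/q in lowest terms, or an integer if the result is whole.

Collision at t=3/2: particles 1 and 2 swap velocities; positions: p0=3/2 p1=9 p2=9; velocities now: v0=1 v1=-4 v2=2
Advance to t=2 (no further collisions before then); velocities: v0=1 v1=-4 v2=2; positions = 2 7 10

Answer: 2 7 10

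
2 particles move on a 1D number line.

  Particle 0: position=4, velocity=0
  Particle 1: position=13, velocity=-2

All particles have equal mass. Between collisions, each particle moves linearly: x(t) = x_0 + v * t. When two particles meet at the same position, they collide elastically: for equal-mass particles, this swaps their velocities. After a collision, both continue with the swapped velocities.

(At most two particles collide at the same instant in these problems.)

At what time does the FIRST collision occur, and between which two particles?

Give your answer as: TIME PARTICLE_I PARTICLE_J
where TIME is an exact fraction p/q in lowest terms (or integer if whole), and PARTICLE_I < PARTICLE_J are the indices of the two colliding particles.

Pair (0,1): pos 4,13 vel 0,-2 -> gap=9, closing at 2/unit, collide at t=9/2
Earliest collision: t=9/2 between 0 and 1

Answer: 9/2 0 1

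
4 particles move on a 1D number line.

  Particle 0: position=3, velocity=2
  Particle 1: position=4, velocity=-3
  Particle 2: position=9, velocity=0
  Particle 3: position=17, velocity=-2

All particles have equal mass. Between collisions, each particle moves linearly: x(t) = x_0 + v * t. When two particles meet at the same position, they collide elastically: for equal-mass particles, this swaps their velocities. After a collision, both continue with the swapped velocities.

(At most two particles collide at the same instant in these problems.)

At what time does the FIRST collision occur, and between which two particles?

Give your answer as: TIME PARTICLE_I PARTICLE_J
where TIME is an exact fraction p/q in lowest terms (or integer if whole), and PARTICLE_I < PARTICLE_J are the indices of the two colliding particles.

Answer: 1/5 0 1

Derivation:
Pair (0,1): pos 3,4 vel 2,-3 -> gap=1, closing at 5/unit, collide at t=1/5
Pair (1,2): pos 4,9 vel -3,0 -> not approaching (rel speed -3 <= 0)
Pair (2,3): pos 9,17 vel 0,-2 -> gap=8, closing at 2/unit, collide at t=4
Earliest collision: t=1/5 between 0 and 1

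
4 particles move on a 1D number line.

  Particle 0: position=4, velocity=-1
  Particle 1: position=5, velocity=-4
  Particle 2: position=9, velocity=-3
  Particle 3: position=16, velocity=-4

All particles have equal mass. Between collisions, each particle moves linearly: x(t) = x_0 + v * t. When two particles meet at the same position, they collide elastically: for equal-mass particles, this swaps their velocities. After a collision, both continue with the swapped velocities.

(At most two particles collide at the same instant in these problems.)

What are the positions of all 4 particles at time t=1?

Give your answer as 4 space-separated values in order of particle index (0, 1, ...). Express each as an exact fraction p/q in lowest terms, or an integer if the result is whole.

Answer: 1 3 6 12

Derivation:
Collision at t=1/3: particles 0 and 1 swap velocities; positions: p0=11/3 p1=11/3 p2=8 p3=44/3; velocities now: v0=-4 v1=-1 v2=-3 v3=-4
Advance to t=1 (no further collisions before then); velocities: v0=-4 v1=-1 v2=-3 v3=-4; positions = 1 3 6 12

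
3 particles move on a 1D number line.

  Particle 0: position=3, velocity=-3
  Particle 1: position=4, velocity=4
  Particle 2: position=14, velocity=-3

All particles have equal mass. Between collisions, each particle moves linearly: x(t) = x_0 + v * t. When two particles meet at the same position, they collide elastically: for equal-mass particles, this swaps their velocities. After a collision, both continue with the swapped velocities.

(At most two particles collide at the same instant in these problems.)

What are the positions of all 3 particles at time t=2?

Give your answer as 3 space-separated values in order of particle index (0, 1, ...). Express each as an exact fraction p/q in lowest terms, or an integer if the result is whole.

Answer: -3 8 12

Derivation:
Collision at t=10/7: particles 1 and 2 swap velocities; positions: p0=-9/7 p1=68/7 p2=68/7; velocities now: v0=-3 v1=-3 v2=4
Advance to t=2 (no further collisions before then); velocities: v0=-3 v1=-3 v2=4; positions = -3 8 12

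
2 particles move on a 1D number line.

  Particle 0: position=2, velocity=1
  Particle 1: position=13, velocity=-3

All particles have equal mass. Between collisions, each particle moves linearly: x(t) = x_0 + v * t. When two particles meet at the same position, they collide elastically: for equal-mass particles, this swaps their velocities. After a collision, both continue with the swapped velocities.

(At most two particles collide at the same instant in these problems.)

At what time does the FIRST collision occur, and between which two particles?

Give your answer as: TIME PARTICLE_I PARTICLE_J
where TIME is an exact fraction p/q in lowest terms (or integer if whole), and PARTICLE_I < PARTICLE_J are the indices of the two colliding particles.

Answer: 11/4 0 1

Derivation:
Pair (0,1): pos 2,13 vel 1,-3 -> gap=11, closing at 4/unit, collide at t=11/4
Earliest collision: t=11/4 between 0 and 1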